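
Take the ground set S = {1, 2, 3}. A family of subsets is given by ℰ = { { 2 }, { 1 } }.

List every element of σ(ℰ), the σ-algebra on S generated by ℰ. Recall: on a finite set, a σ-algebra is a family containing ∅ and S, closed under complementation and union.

Start: ℰ ∪ {∅, S} = { {}, { 1 }, { 2 }, S }.
Iteration 1. New:
  { 1, 2 }  = { 2 } ∪ { 1 }
  { 1, 3 }  = ᶜ of { 2 }
  { 2, 3 }  = ᶜ of { 1 }
Iteration 2 (1 new):
  { 3 }  = ᶜ of { 1, 2 }
After Iteration 3 the family is unchanged; done.

|σ(ℰ)| = 8.  σ(ℰ) = { {}, { 1 }, { 2 }, { 3 }, { 1, 2 }, { 1, 3 }, { 2, 3 }, S }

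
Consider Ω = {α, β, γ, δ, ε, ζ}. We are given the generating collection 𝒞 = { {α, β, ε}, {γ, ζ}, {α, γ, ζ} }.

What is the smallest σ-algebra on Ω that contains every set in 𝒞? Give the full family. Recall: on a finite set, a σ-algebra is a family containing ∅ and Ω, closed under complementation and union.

σ(𝒞) (16 sets): { {}, {α}, {δ}, {α, δ}, {β, ε}, {γ, ζ}, {α, β, ε}, {α, γ, ζ}, {β, δ, ε}, {γ, δ, ζ}, {α, β, δ, ε}, {α, γ, δ, ζ}, {β, γ, ε, ζ}, {α, β, γ, ε, ζ}, {β, γ, δ, ε, ζ}, Ω }

Trace:
Seed the family with 𝒞 together with ∅ and Ω: { {}, {γ, ζ}, {α, β, ε}, {α, γ, ζ}, Ω }.
Pass 1 adds 4:
  {β, δ, ε}  = ᶜ of {α, γ, ζ}
  {γ, δ, ζ}  = ᶜ of {α, β, ε}
  {α, β, δ, ε}  = ᶜ of {γ, ζ}
  {α, β, γ, ε, ζ}  = {α, β, ε} ∪ {γ, ζ}
  [9 total]
Pass 2 (3 new):
  {δ}  = ᶜ of {α, β, γ, ε, ζ}
  {α, γ, δ, ζ}  = {α, γ, ζ} ∪ {γ, δ, ζ}
  {β, γ, δ, ε, ζ}  = {γ, ζ} ∪ {β, δ, ε}
  [12 total]
Pass 3 adds 2:
  {α}  = ᶜ of {β, γ, δ, ε, ζ}
  {β, ε}  = ᶜ of {α, γ, δ, ζ}
  [14 total]
Pass 4: +2 →
  {α, δ}  = {α} ∪ {δ}
  {β, γ, ε, ζ}  = {β, ε} ∪ {γ, ζ}
  [16 total]
Pass 5: no new sets; the family is a σ-algebra.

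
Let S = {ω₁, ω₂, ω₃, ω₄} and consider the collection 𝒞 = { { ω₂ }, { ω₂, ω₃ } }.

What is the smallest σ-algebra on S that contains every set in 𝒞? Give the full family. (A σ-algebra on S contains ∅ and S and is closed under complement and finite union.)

|σ(𝒞)| = 8.  σ(𝒞) = { ∅, { ω₂ }, { ω₃ }, { ω₁, ω₄ }, { ω₂, ω₃ }, { ω₁, ω₂, ω₄ }, { ω₁, ω₃, ω₄ }, S }

Trace:
Take S₀ = 𝒞 ∪ {∅, S} = { ∅, { ω₂ }, { ω₂, ω₃ }, S }.
Iteration 1. New:
  { ω₁, ω₄ }  = ᶜ of { ω₂, ω₃ }
  { ω₁, ω₃, ω₄ }  = ᶜ of { ω₂ }
Iteration 2: 1 new —
  { ω₁, ω₂, ω₄ }  = { ω₁, ω₄ } ∪ { ω₂ }
Iteration 3: +1 →
  { ω₃ }  = ᶜ of { ω₁, ω₂, ω₄ }
After Iteration 4 the family is unchanged; done.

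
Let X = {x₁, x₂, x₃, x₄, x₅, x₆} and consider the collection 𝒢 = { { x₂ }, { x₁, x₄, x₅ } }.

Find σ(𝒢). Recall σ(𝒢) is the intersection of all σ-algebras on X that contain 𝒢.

Initial family (4 sets): { ∅, { x₂ }, { x₁, x₄, x₅ }, X }.
Iteration 1 adds 3:
  { x₂, x₃, x₆ }  = { x₁, x₄, x₅ }ᶜ
  { x₁, x₂, x₄, x₅ }  = { x₂ } ∪ { x₁, x₄, x₅ }
  { x₁, x₃, x₄, x₅, x₆ }  = { x₂ }ᶜ
Iteration 2 adds 1:
  { x₃, x₆ }  = { x₁, x₂, x₄, x₅ }ᶜ
Iteration 3 adds nothing — fixpoint reached.

|σ(𝒢)| = 8.  σ(𝒢) = { ∅, { x₂ }, { x₃, x₆ }, { x₁, x₄, x₅ }, { x₂, x₃, x₆ }, { x₁, x₂, x₄, x₅ }, { x₁, x₃, x₄, x₅, x₆ }, X }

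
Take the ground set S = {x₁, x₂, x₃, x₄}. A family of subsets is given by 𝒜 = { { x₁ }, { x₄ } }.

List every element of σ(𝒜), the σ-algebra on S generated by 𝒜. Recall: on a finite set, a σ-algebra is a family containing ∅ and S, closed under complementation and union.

σ(𝒜) (8 sets): { {}, { x₁ }, { x₄ }, { x₁, x₄ }, { x₂, x₃ }, { x₁, x₂, x₃ }, { x₂, x₃, x₄ }, S }

Derivation:
Begin from { {}, { x₁ }, { x₄ }, S } (that is, 𝒜 plus ∅ and S).
Round 1 adds 3:
  { x₁, x₄ }  = { x₄ } ∪ { x₁ }
  { x₁, x₂, x₃ }  = S∖{ x₄ }
  { x₂, x₃, x₄ }  = S∖{ x₁ }
  |family| = 7
Round 2 (1 new):
  { x₂, x₃ }  = S∖{ x₁, x₄ }
  |family| = 8
Round 3: stable.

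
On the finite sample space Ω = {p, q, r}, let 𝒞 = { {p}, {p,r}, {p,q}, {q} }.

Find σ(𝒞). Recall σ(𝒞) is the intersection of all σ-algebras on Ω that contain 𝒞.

Start: 𝒞 ∪ {∅, Ω} = { ∅, {p}, {q}, {p,q}, {p,r}, Ω }.
Pass 1: +2 →
  {r}  = complement {p,q}
  {q,r}  = complement {p}
  |family| = 8
Pass 2 adds nothing — fixpoint reached.

Hence σ(𝒞) has 8 members: { ∅, {p}, {q}, {r}, {p,q}, {p,r}, {q,r}, Ω }.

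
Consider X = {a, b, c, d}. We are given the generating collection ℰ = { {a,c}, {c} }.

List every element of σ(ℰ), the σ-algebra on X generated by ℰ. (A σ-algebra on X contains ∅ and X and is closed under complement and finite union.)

Answer: σ(ℰ) = { {}, {a}, {c}, {a,c}, {b,d}, {a,b,d}, {b,c,d}, X }

Working:
Seed the family with ℰ together with ∅ and X: { {}, {c}, {a,c}, X }.
Pass 1 adds 2:
  {b,d}  = X∖{a,c}
  {a,b,d}  = X∖{c}
  (now 6)
Pass 2 (1 new):
  {b,c,d}  = {c} ∪ {b,d}
  (now 7)
Pass 3 (1 new):
  {a}  = X∖{b,c,d}
  (now 8)
After Pass 4 the family is unchanged; done.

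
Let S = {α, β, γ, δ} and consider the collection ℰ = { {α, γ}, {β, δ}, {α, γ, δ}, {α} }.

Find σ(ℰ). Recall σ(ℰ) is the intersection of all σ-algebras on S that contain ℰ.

Start: ℰ ∪ {∅, S} = { ∅, {α}, {α, γ}, {β, δ}, {α, γ, δ}, S }.
Round 1: 3 new —
  {β}  = {α, γ, δ}ᶜ
  {α, β, δ}  = {β, δ} ∪ {α}
  {β, γ, δ}  = {α}ᶜ
  [9 total]
Round 2. New:
  {γ}  = {α, β, δ}ᶜ
  {α, β}  = {β} ∪ {α}
  {α, β, γ}  = {β} ∪ {α, γ}
  [12 total]
Round 3. New:
  {δ}  = {α, β, γ}ᶜ
  {β, γ}  = {γ} ∪ {β}
  {γ, δ}  = {α, β}ᶜ
  [15 total]
Round 4: 1 new —
  {α, δ}  = {β, γ}ᶜ
  [16 total]
Round 5: stable.

Hence σ(ℰ) has 16 members: { ∅, {α}, {β}, {γ}, {δ}, {α, β}, {α, γ}, {α, δ}, {β, γ}, {β, δ}, {γ, δ}, {α, β, γ}, {α, β, δ}, {α, γ, δ}, {β, γ, δ}, S }.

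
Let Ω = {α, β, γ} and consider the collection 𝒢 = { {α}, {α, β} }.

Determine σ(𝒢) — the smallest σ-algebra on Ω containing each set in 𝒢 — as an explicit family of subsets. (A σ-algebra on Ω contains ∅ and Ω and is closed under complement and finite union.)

Initial family (4 sets): { ∅, {α}, {α, β}, Ω }.
Iteration 1: 2 new —
  {γ}  = Ω∖{α, β}
  {β, γ}  = Ω∖{α}
  — 6 sets.
Iteration 2. New:
  {α, γ}  = {γ} ∪ {α}
  — 7 sets.
Iteration 3: +1 →
  {β}  = Ω∖{α, γ}
  — 8 sets.
Iteration 4: no new sets; the family is a σ-algebra.

Hence σ(𝒢) has 8 members: { ∅, {α}, {β}, {γ}, {α, β}, {α, γ}, {β, γ}, Ω }.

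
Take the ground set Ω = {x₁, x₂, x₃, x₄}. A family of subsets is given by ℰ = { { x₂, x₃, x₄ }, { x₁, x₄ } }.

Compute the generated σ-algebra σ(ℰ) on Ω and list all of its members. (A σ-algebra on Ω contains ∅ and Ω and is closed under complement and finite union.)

σ(ℰ) = { {}, { x₁ }, { x₄ }, { x₁, x₄ }, { x₂, x₃ }, { x₁, x₂, x₃ }, { x₂, x₃, x₄ }, Ω }

Derivation:
Initial family (4 sets): { {}, { x₁, x₄ }, { x₂, x₃, x₄ }, Ω }.
Iteration 1: +2 →
  { x₁ }  = complement { x₂, x₃, x₄ }
  { x₂, x₃ }  = complement { x₁, x₄ }
Iteration 2. New:
  { x₁, x₂, x₃ }  = { x₂, x₃ } ∪ { x₁ }
Iteration 3. New:
  { x₄ }  = complement { x₁, x₂, x₃ }
Iteration 4: closed — nothing new.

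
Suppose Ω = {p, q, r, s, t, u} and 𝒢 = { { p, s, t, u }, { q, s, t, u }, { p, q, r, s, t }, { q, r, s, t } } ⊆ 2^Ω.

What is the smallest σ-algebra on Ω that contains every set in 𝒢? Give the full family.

σ(𝒢) (32 sets): { ∅, { p }, { q }, { r }, { u }, { p, q }, { p, r }, { p, u }, { q, r }, { q, u }, { r, u }, { s, t }, { p, q, r }, { p, q, u }, { p, r, u }, { p, s, t }, { q, r, u }, { q, s, t }, { r, s, t }, { s, t, u }, { p, q, r, u }, { p, q, s, t }, { p, r, s, t }, { p, s, t, u }, { q, r, s, t }, { q, s, t, u }, { r, s, t, u }, { p, q, r, s, t }, { p, q, s, t, u }, { p, r, s, t, u }, { q, r, s, t, u }, Ω }

Trace:
Take S₀ = 𝒢 ∪ {∅, Ω} = { ∅, { p, s, t, u }, { q, r, s, t }, { q, s, t, u }, { p, q, r, s, t }, Ω }.
Round 1. New:
  { u }  = { p, q, r, s, t }ᶜ
  { p, r }  = { q, s, t, u }ᶜ
  { p, u }  = { q, r, s, t }ᶜ
  { q, r }  = { p, s, t, u }ᶜ
  { p, q, s, t, u }  = { q, s, t, u } ∪ { p, s, t, u }
  { q, r, s, t, u }  = { q, s, t, u } ∪ { q, r, s, t }
  |family| = 12
Round 2 (7 new):
  { p }  = { q, r, s, t, u }ᶜ
  { r }  = { p, q, s, t, u }ᶜ
  { p, q, r }  = { q, r } ∪ { p, r }
  { p, r, u }  = { p, u } ∪ { p, r }
  { q, r, u }  = { u } ∪ { q, r }
  { p, q, r, u }  = { p, u } ∪ { q, r }
  { p, r, s, t, u }  = { p, s, t, u } ∪ { p, r }
  |family| = 19
Round 3: 6 new —
  { q }  = { p, r, s, t, u }ᶜ
  { r, u }  = { u } ∪ { r }
  { s, t }  = { p, q, r, u }ᶜ
  { p, s, t }  = { q, r, u }ᶜ
  { q, s, t }  = { p, r, u }ᶜ
  { s, t, u }  = { p, q, r }ᶜ
  |family| = 25
Round 4 (7 new):
  { p, q }  = { q } ∪ { p }
  { q, u }  = { q } ∪ { u }
  { p, q, u }  = { p, u } ∪ { q }
  { r, s, t }  = { s, t } ∪ { r }
  { p, q, s, t }  = { r, u }ᶜ
  { p, r, s, t }  = { p, s, t } ∪ { r }
  { r, s, t, u }  = { s, t } ∪ { r, u }
  |family| = 32
Round 5: no new sets; the family is a σ-algebra.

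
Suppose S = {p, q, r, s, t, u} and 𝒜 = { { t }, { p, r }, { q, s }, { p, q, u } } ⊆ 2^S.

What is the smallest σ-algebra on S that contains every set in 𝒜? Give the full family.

σ(𝒜) (64 sets): { ∅, { p }, { q }, { r }, { s }, { t }, { u }, { p, q }, { p, r }, { p, s }, { p, t }, { p, u }, { q, r }, { q, s }, { q, t }, { q, u }, { r, s }, { r, t }, { r, u }, { s, t }, { s, u }, { t, u }, { p, q, r }, { p, q, s }, { p, q, t }, { p, q, u }, { p, r, s }, { p, r, t }, { p, r, u }, { p, s, t }, { p, s, u }, { p, t, u }, { q, r, s }, { q, r, t }, { q, r, u }, { q, s, t }, { q, s, u }, { q, t, u }, { r, s, t }, { r, s, u }, { r, t, u }, { s, t, u }, { p, q, r, s }, { p, q, r, t }, { p, q, r, u }, { p, q, s, t }, { p, q, s, u }, { p, q, t, u }, { p, r, s, t }, { p, r, s, u }, { p, r, t, u }, { p, s, t, u }, { q, r, s, t }, { q, r, s, u }, { q, r, t, u }, { q, s, t, u }, { r, s, t, u }, { p, q, r, s, t }, { p, q, r, s, u }, { p, q, r, t, u }, { p, q, s, t, u }, { p, r, s, t, u }, { q, r, s, t, u }, S }

Working:
Begin from { ∅, { t }, { p, r }, { q, s }, { p, q, u }, S } (that is, 𝒜 plus ∅ and S).
Step 1: 10 new —
  { p, r, t }  = { p, r } ∪ { t }
  { q, s, t }  = { q, s } ∪ { t }
  { r, s, t }  = { p, q, u }ᶜ
  { p, q, r, s }  = { p, r } ∪ { q, s }
  { p, q, r, u }  = { p, r } ∪ { p, q, u }
  { p, q, s, u }  = { p, q, u } ∪ { q, s }
  { p, q, t, u }  = { p, q, u } ∪ { t }
  { p, r, t, u }  = { q, s }ᶜ
  { q, s, t, u }  = { p, r }ᶜ
  { p, q, r, s, u }  = { t }ᶜ
  (now 16)
Step 2: 13 new —
  { r, s }  = { p, q, t, u }ᶜ
  { r, t }  = { p, q, s, u }ᶜ
  { s, t }  = { p, q, r, u }ᶜ
  { t, u }  = { p, q, r, s }ᶜ
  { p, r, u }  = { q, s, t }ᶜ
  { q, s, u }  = { p, r, t }ᶜ
  { p, r, s, t }  = { r, s, t } ∪ { p, r, t }
  { q, r, s, t }  = { r, s, t } ∪ { q, s }
  { p, q, r, s, t }  = { r, s, t } ∪ { p, q, r, s }
  { p, q, r, t, u }  = { p, r, t, u } ∪ { p, q, r, u }
  { p, q, s, t, u }  = { p, q, s, u } ∪ { t }
  { p, r, s, t, u }  = { p, r, t, u } ∪ { r, s, t }
  { q, r, s, t, u }  = { r, s, t } ∪ { q, s, t, u }
  (now 29)
Step 3 adds 14:
  { p }  = { q, r, s, t, u }ᶜ
  { q }  = { p, r, s, t, u }ᶜ
  { r }  = { p, q, s, t, u }ᶜ
  { s }  = { p, q, r, t, u }ᶜ
  { u }  = { p, q, r, s, t }ᶜ
  { p, u }  = { q, r, s, t }ᶜ
  { q, u }  = { p, r, s, t }ᶜ
  { p, r, s }  = { r, s } ∪ { p, r }
  { q, r, s }  = { r, s } ∪ { q, s }
  { r, t, u }  = { t, u } ∪ { r, t }
  { s, t, u }  = { t, u } ∪ { s, t }
  { p, r, s, u }  = { r, s } ∪ { p, r, u }
  { q, r, s, u }  = { q, s, u } ∪ { r, s }
  { r, s, t, u }  = { r, s, t } ∪ { t, u }
  (now 43)
Step 4 adds 20:
  { p, q }  = { r, s, t, u }ᶜ
  { p, s }  = { s } ∪ { p }
  { p, t }  = { q, r, s, u }ᶜ
  { q, r }  = { q } ∪ { r }
  { q, t }  = { p, r, s, u }ᶜ
  { r, u }  = { r } ∪ { u }
  { s, u }  = { s } ∪ { u }
  { p, q, r }  = { s, t, u }ᶜ
  { p, q, s }  = { r, t, u }ᶜ
  { p, s, t }  = { s, t } ∪ { p }
  { p, s, u }  = { p, u } ∪ { s }
  { p, t, u }  = { q, r, s }ᶜ
  { q, r, t }  = { q } ∪ { r, t }
  { q, r, u }  = { q, u } ∪ { r }
  { q, t, u }  = { p, r, s }ᶜ
  { r, s, u }  = { r, s } ∪ { u }
  { p, q, r, t }  = { p, r, t } ∪ { q }
  { p, q, s, t }  = { q, s, t } ∪ { p }
  { p, s, t, u }  = { p, u } ∪ { s, t }
  { q, r, t, u }  = { q } ∪ { r, t, u }
  (now 63)
Step 5. New:
  { p, q, t }  = { r, s, u }ᶜ
  (now 64)
Step 6: no new sets; the family is a σ-algebra.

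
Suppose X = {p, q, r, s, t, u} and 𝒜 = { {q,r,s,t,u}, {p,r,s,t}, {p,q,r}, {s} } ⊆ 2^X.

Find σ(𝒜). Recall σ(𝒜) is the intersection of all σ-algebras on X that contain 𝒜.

Answer: σ(𝒜) = { {}, {p}, {q}, {r}, {s}, {t}, {u}, {p,q}, {p,r}, {p,s}, {p,t}, {p,u}, {q,r}, {q,s}, {q,t}, {q,u}, {r,s}, {r,t}, {r,u}, {s,t}, {s,u}, {t,u}, {p,q,r}, {p,q,s}, {p,q,t}, {p,q,u}, {p,r,s}, {p,r,t}, {p,r,u}, {p,s,t}, {p,s,u}, {p,t,u}, {q,r,s}, {q,r,t}, {q,r,u}, {q,s,t}, {q,s,u}, {q,t,u}, {r,s,t}, {r,s,u}, {r,t,u}, {s,t,u}, {p,q,r,s}, {p,q,r,t}, {p,q,r,u}, {p,q,s,t}, {p,q,s,u}, {p,q,t,u}, {p,r,s,t}, {p,r,s,u}, {p,r,t,u}, {p,s,t,u}, {q,r,s,t}, {q,r,s,u}, {q,r,t,u}, {q,s,t,u}, {r,s,t,u}, {p,q,r,s,t}, {p,q,r,s,u}, {p,q,r,t,u}, {p,q,s,t,u}, {p,r,s,t,u}, {q,r,s,t,u}, X }

Check:
Seed the family with 𝒜 together with ∅ and X: { {}, {s}, {p,q,r}, {p,r,s,t}, {q,r,s,t,u}, X }.
Iteration 1: +6 →
  {p}  = complement {q,r,s,t,u}
  {q,u}  = complement {p,r,s,t}
  {s,t,u}  = complement {p,q,r}
  {p,q,r,s}  = {p,q,r} ∪ {s}
  {p,q,r,s,t}  = {p,q,r} ∪ {p,r,s,t}
  {p,q,r,t,u}  = complement {s}
  [12 total]
Iteration 2: +10 →
  {u}  = complement {p,q,r,s,t}
  {p,s}  = {s} ∪ {p}
  {t,u}  = complement {p,q,r,s}
  {p,q,u}  = {q,u} ∪ {p}
  {q,s,u}  = {q,u} ∪ {s}
  {p,q,r,u}  = {p,q,r} ∪ {q,u}
  {p,s,t,u}  = {s,t,u} ∪ {p}
  {q,s,t,u}  = {q,u} ∪ {s,t,u}
  {p,q,r,s,u}  = {q,u} ∪ {p,q,r,s}
  {p,r,s,t,u}  = {p,r,s,t} ∪ {s,t,u}
  [22 total]
Iteration 3 (16 new):
  {q}  = complement {p,r,s,t,u}
  {t}  = complement {p,q,r,s,u}
  {p,r}  = complement {q,s,t,u}
  {p,u}  = {u} ∪ {p}
  {q,r}  = complement {p,s,t,u}
  {s,t}  = complement {p,q,r,u}
  {s,u}  = {u} ∪ {s}
  {p,r,t}  = complement {q,s,u}
  {p,s,u}  = {p,s} ∪ {u}
  {p,t,u}  = {t,u} ∪ {p}
  {q,t,u}  = {t,u} ∪ {q,u}
  {r,s,t}  = complement {p,q,u}
  {p,q,s,u}  = {q,s,u} ∪ {p,s}
  {p,q,t,u}  = {t,u} ∪ {p,q,u}
  {q,r,t,u}  = complement {p,s}
  {p,q,s,t,u}  = {q,s,u} ∪ {p,s,t,u}
  [38 total]
Iteration 4. New:
  {r}  = complement {p,q,s,t,u}
  {p,q}  = {q} ∪ {p}
  {p,t}  = {p} ∪ {t}
  {q,s}  = {q} ∪ {s}
  {q,t}  = {q} ∪ {t}
  {r,s}  = complement {p,q,t,u}
  {r,t}  = complement {p,q,s,u}
  {p,q,s}  = {q} ∪ {p,s}
  {p,r,s}  = complement {q,t,u}
  {p,r,u}  = {p,u} ∪ {p,r}
  {p,s,t}  = {s,t} ∪ {p}
  {q,r,s}  = complement {p,t,u}
  {q,r,t}  = complement {p,s,u}
  {q,r,u}  = {q,u} ∪ {q,r}
  {q,s,t}  = {q} ∪ {s,t}
  {p,q,r,t}  = complement {s,u}
  {p,r,s,u}  = {p,r} ∪ {p,s,u}
  {p,r,t,u}  = {p,u} ∪ {p,r,t}
  {q,r,s,t}  = complement {p,u}
  {q,r,s,u}  = {q,s,u} ∪ {q,r}
  {r,s,t,u}  = {s,t,u} ∪ {r,s,t}
  [59 total]
Iteration 5: 5 new —
  {r,u}  = {u} ∪ {r}
  {p,q,t}  = {q,t} ∪ {p,t}
  {r,s,u}  = {r,s} ∪ {s,u}
  {r,t,u}  = complement {p,q,s}
  {p,q,s,t}  = {q,t} ∪ {p,s}
  [64 total]
After Iteration 6 the family is unchanged; done.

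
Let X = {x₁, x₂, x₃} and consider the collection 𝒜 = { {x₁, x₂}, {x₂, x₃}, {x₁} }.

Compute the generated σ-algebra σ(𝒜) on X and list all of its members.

Initial family (5 sets): { ∅, {x₁}, {x₁, x₂}, {x₂, x₃}, X }.
Round 1: 1 new —
  {x₃}  = ᶜ of {x₁, x₂}
  (now 6)
Round 2: +1 →
  {x₁, x₃}  = {x₃} ∪ {x₁}
  (now 7)
Round 3 adds 1:
  {x₂}  = ᶜ of {x₁, x₃}
  (now 8)
Round 4: closed — nothing new.

Hence σ(𝒜) has 8 members: { ∅, {x₁}, {x₂}, {x₃}, {x₁, x₂}, {x₁, x₃}, {x₂, x₃}, X }.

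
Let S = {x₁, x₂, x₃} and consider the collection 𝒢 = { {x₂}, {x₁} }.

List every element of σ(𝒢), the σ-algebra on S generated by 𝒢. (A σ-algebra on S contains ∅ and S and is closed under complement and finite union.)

Initial family (4 sets): { {}, {x₁}, {x₂}, S }.
Iteration 1: +3 →
  {x₁, x₂}  = {x₂} ∪ {x₁}
  {x₁, x₃}  = {x₂}ᶜ
  {x₂, x₃}  = {x₁}ᶜ
  — 7 sets.
Iteration 2: +1 →
  {x₃}  = {x₁, x₂}ᶜ
  — 8 sets.
Iteration 3 adds nothing — fixpoint reached.

Therefore σ(𝒢) = { {}, {x₁}, {x₂}, {x₃}, {x₁, x₂}, {x₁, x₃}, {x₂, x₃}, S } (|σ(𝒢)| = 8).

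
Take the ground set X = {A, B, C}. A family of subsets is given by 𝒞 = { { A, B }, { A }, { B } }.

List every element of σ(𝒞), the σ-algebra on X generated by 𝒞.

σ(𝒞) = { {  }, { A }, { B }, { C }, { A, B }, { A, C }, { B, C }, X }

Working:
Take S₀ = 𝒞 ∪ {∅, X} = { {  }, { A }, { B }, { A, B }, X }.
Round 1 adds 3:
  { C }  = complement { A, B }
  { A, C }  = complement { B }
  { B, C }  = complement { A }
  (now 8)
Round 2: closed — nothing new.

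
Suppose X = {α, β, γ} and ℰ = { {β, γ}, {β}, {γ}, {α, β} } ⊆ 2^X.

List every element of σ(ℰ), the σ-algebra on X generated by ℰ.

Begin from { ∅, {β}, {γ}, {α, β}, {β, γ}, X } (that is, ℰ plus ∅ and X).
Round 1. New:
  {α}  = {β, γ}ᶜ
  {α, γ}  = {β}ᶜ
  [8 total]
Round 2: stable.

σ(ℰ) = { ∅, {α}, {β}, {γ}, {α, β}, {α, γ}, {β, γ}, X }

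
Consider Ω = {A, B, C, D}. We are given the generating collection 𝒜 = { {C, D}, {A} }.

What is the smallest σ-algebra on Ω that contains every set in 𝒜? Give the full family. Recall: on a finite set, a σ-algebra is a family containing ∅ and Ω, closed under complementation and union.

σ(𝒜) = { ∅, {A}, {B}, {A, B}, {C, D}, {A, C, D}, {B, C, D}, Ω }

Trace:
Start: 𝒜 ∪ {∅, Ω} = { ∅, {A}, {C, D}, Ω }.
Step 1. New:
  {A, B}  = complement {C, D}
  {A, C, D}  = {C, D} ∪ {A}
  {B, C, D}  = complement {A}
  [7 total]
Step 2 (1 new):
  {B}  = complement {A, C, D}
  [8 total]
After Step 3 the family is unchanged; done.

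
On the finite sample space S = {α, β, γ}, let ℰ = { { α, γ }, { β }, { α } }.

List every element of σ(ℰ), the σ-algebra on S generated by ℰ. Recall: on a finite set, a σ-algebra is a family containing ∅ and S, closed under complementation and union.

σ(ℰ) (8 sets): { {  }, { α }, { β }, { γ }, { α, β }, { α, γ }, { β, γ }, S }

Working:
Take S₀ = ℰ ∪ {∅, S} = { {  }, { α }, { β }, { α, γ }, S }.
Step 1: +2 →
  { α, β }  = { β } ∪ { α }
  { β, γ }  = { α }ᶜ
  — 7 sets.
Step 2 (1 new):
  { γ }  = { α, β }ᶜ
  — 8 sets.
Step 3: stable.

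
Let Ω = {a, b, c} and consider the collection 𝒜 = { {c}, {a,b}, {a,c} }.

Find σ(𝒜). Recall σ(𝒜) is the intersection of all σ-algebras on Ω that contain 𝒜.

|σ(𝒜)| = 8.  σ(𝒜) = { {}, {a}, {b}, {c}, {a,b}, {a,c}, {b,c}, Ω }

Trace:
Start: 𝒜 ∪ {∅, Ω} = { {}, {c}, {a,b}, {a,c}, Ω }.
Round 1. New:
  {b}  = ᶜ of {a,c}
  |family| = 6
Round 2: 1 new —
  {b,c}  = {c} ∪ {b}
  |family| = 7
Round 3 (1 new):
  {a}  = ᶜ of {b,c}
  |family| = 8
Round 4: no new sets; the family is a σ-algebra.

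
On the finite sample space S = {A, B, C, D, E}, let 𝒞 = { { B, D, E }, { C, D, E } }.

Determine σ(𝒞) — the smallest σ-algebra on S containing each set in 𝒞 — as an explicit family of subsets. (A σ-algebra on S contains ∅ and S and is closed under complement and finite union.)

σ(𝒞) = { {  }, { A }, { B }, { C }, { A, B }, { A, C }, { B, C }, { D, E }, { A, B, C }, { A, D, E }, { B, D, E }, { C, D, E }, { A, B, D, E }, { A, C, D, E }, { B, C, D, E }, S }

Trace:
Seed the family with 𝒞 together with ∅ and S: { {  }, { B, D, E }, { C, D, E }, S }.
Iteration 1 adds 3:
  { A, B }  = { C, D, E }ᶜ
  { A, C }  = { B, D, E }ᶜ
  { B, C, D, E }  = { C, D, E } ∪ { B, D, E }
  [7 total]
Iteration 2 adds 4:
  { A }  = { B, C, D, E }ᶜ
  { A, B, C }  = { A, B } ∪ { A, C }
  { A, B, D, E }  = { A, B } ∪ { B, D, E }
  { A, C, D, E }  = { C, D, E } ∪ { A, C }
  [11 total]
Iteration 3 (3 new):
  { B }  = { A, C, D, E }ᶜ
  { C }  = { A, B, D, E }ᶜ
  { D, E }  = { A, B, C }ᶜ
  [14 total]
Iteration 4. New:
  { B, C }  = { C } ∪ { B }
  { A, D, E }  = { D, E } ∪ { A }
  [16 total]
After Iteration 5 the family is unchanged; done.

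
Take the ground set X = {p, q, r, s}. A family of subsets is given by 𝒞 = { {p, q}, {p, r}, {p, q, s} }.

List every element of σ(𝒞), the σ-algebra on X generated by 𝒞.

Start: 𝒞 ∪ {∅, X} = { {}, {p, q}, {p, r}, {p, q, s}, X }.
Pass 1 adds 4:
  {r}  = complement {p, q, s}
  {q, s}  = complement {p, r}
  {r, s}  = complement {p, q}
  {p, q, r}  = {p, q} ∪ {p, r}
  |family| = 9
Pass 2 (3 new):
  {s}  = complement {p, q, r}
  {p, r, s}  = {r, s} ∪ {p, r}
  {q, r, s}  = {r, s} ∪ {q, s}
  |family| = 12
Pass 3: +2 →
  {p}  = complement {q, r, s}
  {q}  = complement {p, r, s}
  |family| = 14
Pass 4 adds 2:
  {p, s}  = {s} ∪ {p}
  {q, r}  = {r} ∪ {q}
  |family| = 16
Pass 5: no new sets; the family is a σ-algebra.

|σ(𝒞)| = 16.  σ(𝒞) = { {}, {p}, {q}, {r}, {s}, {p, q}, {p, r}, {p, s}, {q, r}, {q, s}, {r, s}, {p, q, r}, {p, q, s}, {p, r, s}, {q, r, s}, X }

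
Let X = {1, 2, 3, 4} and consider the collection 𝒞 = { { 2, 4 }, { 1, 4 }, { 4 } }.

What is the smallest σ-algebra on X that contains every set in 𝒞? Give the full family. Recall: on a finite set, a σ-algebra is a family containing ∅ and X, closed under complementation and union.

Answer: σ(𝒞) = { {  }, { 1 }, { 2 }, { 3 }, { 4 }, { 1, 2 }, { 1, 3 }, { 1, 4 }, { 2, 3 }, { 2, 4 }, { 3, 4 }, { 1, 2, 3 }, { 1, 2, 4 }, { 1, 3, 4 }, { 2, 3, 4 }, X }

Check:
Initial family (5 sets): { {  }, { 4 }, { 1, 4 }, { 2, 4 }, X }.
Pass 1 (4 new):
  { 1, 3 }  = X∖{ 2, 4 }
  { 2, 3 }  = X∖{ 1, 4 }
  { 1, 2, 3 }  = X∖{ 4 }
  { 1, 2, 4 }  = { 1, 4 } ∪ { 2, 4 }
  (now 9)
Pass 2: +3 →
  { 3 }  = X∖{ 1, 2, 4 }
  { 1, 3, 4 }  = { 1, 4 } ∪ { 1, 3 }
  { 2, 3, 4 }  = { 2, 3 } ∪ { 4 }
  (now 12)
Pass 3 adds 3:
  { 1 }  = X∖{ 2, 3, 4 }
  { 2 }  = X∖{ 1, 3, 4 }
  { 3, 4 }  = { 3 } ∪ { 4 }
  (now 15)
Pass 4 (1 new):
  { 1, 2 }  = X∖{ 3, 4 }
  (now 16)
Pass 5: closed — nothing new.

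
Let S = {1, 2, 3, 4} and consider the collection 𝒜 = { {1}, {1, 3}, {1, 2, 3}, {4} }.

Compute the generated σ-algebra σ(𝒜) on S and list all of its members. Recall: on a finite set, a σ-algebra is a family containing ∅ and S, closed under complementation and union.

|σ(𝒜)| = 16.  σ(𝒜) = { {}, {1}, {2}, {3}, {4}, {1, 2}, {1, 3}, {1, 4}, {2, 3}, {2, 4}, {3, 4}, {1, 2, 3}, {1, 2, 4}, {1, 3, 4}, {2, 3, 4}, S }

Working:
Begin from { {}, {1}, {4}, {1, 3}, {1, 2, 3}, S } (that is, 𝒜 plus ∅ and S).
Round 1 adds 4:
  {1, 4}  = {4} ∪ {1}
  {2, 4}  = complement {1, 3}
  {1, 3, 4}  = {1, 3} ∪ {4}
  {2, 3, 4}  = complement {1}
  [10 total]
Round 2. New:
  {2}  = complement {1, 3, 4}
  {2, 3}  = complement {1, 4}
  {1, 2, 4}  = {1, 4} ∪ {2, 4}
  [13 total]
Round 3 (2 new):
  {3}  = complement {1, 2, 4}
  {1, 2}  = {2} ∪ {1}
  [15 total]
Round 4 adds 1:
  {3, 4}  = complement {1, 2}
  [16 total]
Round 5: stable.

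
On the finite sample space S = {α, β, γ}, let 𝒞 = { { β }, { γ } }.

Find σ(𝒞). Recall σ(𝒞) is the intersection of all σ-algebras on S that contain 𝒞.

Start: 𝒞 ∪ {∅, S} = { {  }, { β }, { γ }, S }.
Round 1. New:
  { α, β }  = { γ }ᶜ
  { α, γ }  = { β }ᶜ
  { β, γ }  = { γ } ∪ { β }
  [7 total]
Round 2 (1 new):
  { α }  = { β, γ }ᶜ
  [8 total]
Round 3: no new sets; the family is a σ-algebra.

Therefore σ(𝒞) = { {  }, { α }, { β }, { γ }, { α, β }, { α, γ }, { β, γ }, S } (|σ(𝒞)| = 8).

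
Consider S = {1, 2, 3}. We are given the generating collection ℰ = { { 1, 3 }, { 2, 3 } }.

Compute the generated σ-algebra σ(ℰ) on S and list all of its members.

Take S₀ = ℰ ∪ {∅, S} = { {  }, { 1, 3 }, { 2, 3 }, S }.
Step 1. New:
  { 1 }  = ᶜ of { 2, 3 }
  { 2 }  = ᶜ of { 1, 3 }
  (now 6)
Step 2 adds 1:
  { 1, 2 }  = { 2 } ∪ { 1 }
  (now 7)
Step 3 (1 new):
  { 3 }  = ᶜ of { 1, 2 }
  (now 8)
Step 4: already closed under ᶜ and ∪.

Hence σ(ℰ) has 8 members: { {  }, { 1 }, { 2 }, { 3 }, { 1, 2 }, { 1, 3 }, { 2, 3 }, S }.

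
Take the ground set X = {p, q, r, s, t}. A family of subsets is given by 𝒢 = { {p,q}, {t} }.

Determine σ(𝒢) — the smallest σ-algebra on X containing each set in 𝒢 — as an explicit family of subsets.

Answer: σ(𝒢) = { {}, {t}, {p,q}, {r,s}, {p,q,t}, {r,s,t}, {p,q,r,s}, X }

Check:
Take S₀ = 𝒢 ∪ {∅, X} = { {}, {t}, {p,q}, X }.
Pass 1 adds 3:
  {p,q,t}  = {p,q} ∪ {t}
  {r,s,t}  = complement {p,q}
  {p,q,r,s}  = complement {t}
  |family| = 7
Pass 2: +1 →
  {r,s}  = complement {p,q,t}
  |family| = 8
Pass 3: no new sets; the family is a σ-algebra.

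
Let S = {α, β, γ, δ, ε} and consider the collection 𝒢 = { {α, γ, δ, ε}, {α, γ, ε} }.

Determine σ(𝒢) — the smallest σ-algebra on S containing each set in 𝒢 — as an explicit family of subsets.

Start: 𝒢 ∪ {∅, S} = { {}, {α, γ, ε}, {α, γ, δ, ε}, S }.
Round 1 (2 new):
  {β}  = {α, γ, δ, ε}ᶜ
  {β, δ}  = {α, γ, ε}ᶜ
Round 2 adds 1:
  {α, β, γ, ε}  = {α, γ, ε} ∪ {β}
Round 3: +1 →
  {δ}  = {α, β, γ, ε}ᶜ
After Round 4 the family is unchanged; done.

Hence σ(𝒢) has 8 members: { {}, {β}, {δ}, {β, δ}, {α, γ, ε}, {α, β, γ, ε}, {α, γ, δ, ε}, S }.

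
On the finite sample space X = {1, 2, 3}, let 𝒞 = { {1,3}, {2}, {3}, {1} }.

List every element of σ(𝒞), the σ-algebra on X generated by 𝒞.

Take S₀ = 𝒞 ∪ {∅, X} = { {}, {1}, {2}, {3}, {1,3}, X }.
Round 1 (2 new):
  {1,2}  = complement {3}
  {2,3}  = complement {1}
Round 2 adds nothing — fixpoint reached.

σ(𝒞) = { {}, {1}, {2}, {3}, {1,2}, {1,3}, {2,3}, X }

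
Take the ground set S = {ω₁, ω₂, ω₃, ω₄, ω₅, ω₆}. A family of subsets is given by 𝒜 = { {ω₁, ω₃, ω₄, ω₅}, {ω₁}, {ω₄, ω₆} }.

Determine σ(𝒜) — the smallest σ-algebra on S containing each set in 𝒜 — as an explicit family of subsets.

σ(𝒜) (32 sets): { ∅, {ω₁}, {ω₂}, {ω₄}, {ω₆}, {ω₁, ω₂}, {ω₁, ω₄}, {ω₁, ω₆}, {ω₂, ω₄}, {ω₂, ω₆}, {ω₃, ω₅}, {ω₄, ω₆}, {ω₁, ω₂, ω₄}, {ω₁, ω₂, ω₆}, {ω₁, ω₃, ω₅}, {ω₁, ω₄, ω₆}, {ω₂, ω₃, ω₅}, {ω₂, ω₄, ω₆}, {ω₃, ω₄, ω₅}, {ω₃, ω₅, ω₆}, {ω₁, ω₂, ω₃, ω₅}, {ω₁, ω₂, ω₄, ω₆}, {ω₁, ω₃, ω₄, ω₅}, {ω₁, ω₃, ω₅, ω₆}, {ω₂, ω₃, ω₄, ω₅}, {ω₂, ω₃, ω₅, ω₆}, {ω₃, ω₄, ω₅, ω₆}, {ω₁, ω₂, ω₃, ω₄, ω₅}, {ω₁, ω₂, ω₃, ω₅, ω₆}, {ω₁, ω₃, ω₄, ω₅, ω₆}, {ω₂, ω₃, ω₄, ω₅, ω₆}, S }

Derivation:
Initial family (5 sets): { ∅, {ω₁}, {ω₄, ω₆}, {ω₁, ω₃, ω₄, ω₅}, S }.
Step 1 (5 new):
  {ω₂, ω₆}  = complement {ω₁, ω₃, ω₄, ω₅}
  {ω₁, ω₄, ω₆}  = {ω₄, ω₆} ∪ {ω₁}
  {ω₁, ω₂, ω₃, ω₅}  = complement {ω₄, ω₆}
  {ω₁, ω₃, ω₄, ω₅, ω₆}  = {ω₁, ω₃, ω₄, ω₅} ∪ {ω₄, ω₆}
  {ω₂, ω₃, ω₄, ω₅, ω₆}  = complement {ω₁}
  (now 10)
Step 2. New:
  {ω₂}  = complement {ω₁, ω₃, ω₄, ω₅, ω₆}
  {ω₁, ω₂, ω₆}  = {ω₂, ω₆} ∪ {ω₁}
  {ω₂, ω₃, ω₅}  = complement {ω₁, ω₄, ω₆}
  {ω₂, ω₄, ω₆}  = {ω₂, ω₆} ∪ {ω₄, ω₆}
  {ω₁, ω₂, ω₄, ω₆}  = {ω₂, ω₆} ∪ {ω₁, ω₄, ω₆}
  {ω₁, ω₂, ω₃, ω₄, ω₅}  = {ω₁, ω₃, ω₄, ω₅} ∪ {ω₁, ω₂, ω₃, ω₅}
  {ω₁, ω₂, ω₃, ω₅, ω₆}  = {ω₂, ω₆} ∪ {ω₁, ω₂, ω₃, ω₅}
  (now 17)
Step 3 (7 new):
  {ω₄}  = complement {ω₁, ω₂, ω₃, ω₅, ω₆}
  {ω₆}  = complement {ω₁, ω₂, ω₃, ω₄, ω₅}
  {ω₁, ω₂}  = {ω₂} ∪ {ω₁}
  {ω₃, ω₅}  = complement {ω₁, ω₂, ω₄, ω₆}
  {ω₁, ω₃, ω₅}  = complement {ω₂, ω₄, ω₆}
  {ω₃, ω₄, ω₅}  = complement {ω₁, ω₂, ω₆}
  {ω₂, ω₃, ω₅, ω₆}  = {ω₂, ω₃, ω₅} ∪ {ω₂, ω₆}
  (now 24)
Step 4: +8 →
  {ω₁, ω₄}  = complement {ω₂, ω₃, ω₅, ω₆}
  {ω₁, ω₆}  = {ω₁} ∪ {ω₆}
  {ω₂, ω₄}  = {ω₂} ∪ {ω₄}
  {ω₁, ω₂, ω₄}  = {ω₁, ω₂} ∪ {ω₄}
  {ω₃, ω₅, ω₆}  = {ω₆} ∪ {ω₃, ω₅}
  {ω₁, ω₃, ω₅, ω₆}  = {ω₁, ω₃, ω₅} ∪ {ω₆}
  {ω₂, ω₃, ω₄, ω₅}  = {ω₃, ω₄, ω₅} ∪ {ω₂}
  {ω₃, ω₄, ω₅, ω₆}  = complement {ω₁, ω₂}
  (now 32)
Step 5: already closed under ᶜ and ∪.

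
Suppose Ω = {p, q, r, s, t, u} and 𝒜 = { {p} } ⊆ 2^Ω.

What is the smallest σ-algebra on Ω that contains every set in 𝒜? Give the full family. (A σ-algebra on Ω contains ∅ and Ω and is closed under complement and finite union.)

σ(𝒜) (4 sets): { {}, {p}, {q,r,s,t,u}, Ω }

Derivation:
Initial family (3 sets): { {}, {p}, Ω }.
Round 1: 1 new —
  {q,r,s,t,u}  = {p}ᶜ
  (now 4)
Round 2 adds nothing — fixpoint reached.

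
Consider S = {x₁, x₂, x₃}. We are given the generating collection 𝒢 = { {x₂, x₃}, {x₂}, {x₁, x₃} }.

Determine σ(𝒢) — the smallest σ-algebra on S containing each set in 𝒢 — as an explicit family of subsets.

σ(𝒢) = { {}, {x₁}, {x₂}, {x₃}, {x₁, x₂}, {x₁, x₃}, {x₂, x₃}, S }

Derivation:
Take S₀ = 𝒢 ∪ {∅, S} = { {}, {x₂}, {x₁, x₃}, {x₂, x₃}, S }.
Step 1: 1 new —
  {x₁}  = ᶜ of {x₂, x₃}
Step 2. New:
  {x₁, x₂}  = {x₂} ∪ {x₁}
Step 3: +1 →
  {x₃}  = ᶜ of {x₁, x₂}
Step 4: stable.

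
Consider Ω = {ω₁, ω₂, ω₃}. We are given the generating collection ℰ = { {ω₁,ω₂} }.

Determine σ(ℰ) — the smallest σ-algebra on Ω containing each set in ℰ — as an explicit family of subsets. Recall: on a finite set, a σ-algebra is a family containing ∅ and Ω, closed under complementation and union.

Seed the family with ℰ together with ∅ and Ω: { {}, {ω₁,ω₂}, Ω }.
Iteration 1: +1 →
  {ω₃}  = Ω∖{ω₁,ω₂}
  — 4 sets.
After Iteration 2 the family is unchanged; done.

σ(ℰ) = { {}, {ω₃}, {ω₁,ω₂}, Ω }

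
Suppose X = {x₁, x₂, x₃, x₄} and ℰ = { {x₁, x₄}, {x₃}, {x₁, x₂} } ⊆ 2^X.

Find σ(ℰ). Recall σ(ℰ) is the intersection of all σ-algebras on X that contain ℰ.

Answer: σ(ℰ) = { {}, {x₁}, {x₂}, {x₃}, {x₄}, {x₁, x₂}, {x₁, x₃}, {x₁, x₄}, {x₂, x₃}, {x₂, x₄}, {x₃, x₄}, {x₁, x₂, x₃}, {x₁, x₂, x₄}, {x₁, x₃, x₄}, {x₂, x₃, x₄}, X }

Derivation:
Begin from { {}, {x₃}, {x₁, x₂}, {x₁, x₄}, X } (that is, ℰ plus ∅ and X).
Round 1 (5 new):
  {x₂, x₃}  = complement {x₁, x₄}
  {x₃, x₄}  = complement {x₁, x₂}
  {x₁, x₂, x₃}  = {x₃} ∪ {x₁, x₂}
  {x₁, x₂, x₄}  = complement {x₃}
  {x₁, x₃, x₄}  = {x₃} ∪ {x₁, x₄}
Round 2 (3 new):
  {x₂}  = complement {x₁, x₃, x₄}
  {x₄}  = complement {x₁, x₂, x₃}
  {x₂, x₃, x₄}  = {x₃, x₄} ∪ {x₂, x₃}
Round 3: 2 new —
  {x₁}  = complement {x₂, x₃, x₄}
  {x₂, x₄}  = {x₄} ∪ {x₂}
Round 4: +1 →
  {x₁, x₃}  = complement {x₂, x₄}
Round 5: closed — nothing new.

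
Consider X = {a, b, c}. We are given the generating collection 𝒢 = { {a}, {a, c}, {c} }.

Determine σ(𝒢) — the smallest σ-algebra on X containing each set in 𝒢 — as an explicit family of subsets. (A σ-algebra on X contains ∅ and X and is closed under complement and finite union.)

σ(𝒢) (8 sets): { {}, {a}, {b}, {c}, {a, b}, {a, c}, {b, c}, X }

Trace:
Start: 𝒢 ∪ {∅, X} = { {}, {a}, {c}, {a, c}, X }.
Round 1 adds 3:
  {b}  = X∖{a, c}
  {a, b}  = X∖{c}
  {b, c}  = X∖{a}
  |family| = 8
Round 2: already closed under ᶜ and ∪.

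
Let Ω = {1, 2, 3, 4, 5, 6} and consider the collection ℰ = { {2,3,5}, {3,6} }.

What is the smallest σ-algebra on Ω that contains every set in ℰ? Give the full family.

Seed the family with ℰ together with ∅ and Ω: { ∅, {3,6}, {2,3,5}, Ω }.
Pass 1 adds 3:
  {1,4,6}  = Ω∖{2,3,5}
  {1,2,4,5}  = Ω∖{3,6}
  {2,3,5,6}  = {3,6} ∪ {2,3,5}
  [7 total]
Pass 2 adds 4:
  {1,4}  = Ω∖{2,3,5,6}
  {1,3,4,6}  = {3,6} ∪ {1,4,6}
  {1,2,3,4,5}  = {2,3,5} ∪ {1,2,4,5}
  {1,2,4,5,6}  = {1,4,6} ∪ {1,2,4,5}
  [11 total]
Pass 3: +3 →
  {3}  = Ω∖{1,2,4,5,6}
  {6}  = Ω∖{1,2,3,4,5}
  {2,5}  = Ω∖{1,3,4,6}
  [14 total]
Pass 4. New:
  {1,3,4}  = {3} ∪ {1,4}
  {2,5,6}  = {2,5} ∪ {6}
  [16 total]
Pass 5: stable.

|σ(ℰ)| = 16.  σ(ℰ) = { ∅, {3}, {6}, {1,4}, {2,5}, {3,6}, {1,3,4}, {1,4,6}, {2,3,5}, {2,5,6}, {1,2,4,5}, {1,3,4,6}, {2,3,5,6}, {1,2,3,4,5}, {1,2,4,5,6}, Ω }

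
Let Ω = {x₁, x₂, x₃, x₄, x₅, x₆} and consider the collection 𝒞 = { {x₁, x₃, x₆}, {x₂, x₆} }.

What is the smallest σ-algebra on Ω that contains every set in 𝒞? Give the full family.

σ(𝒞) (16 sets): { {}, {x₂}, {x₆}, {x₁, x₃}, {x₂, x₆}, {x₄, x₅}, {x₁, x₂, x₃}, {x₁, x₃, x₆}, {x₂, x₄, x₅}, {x₄, x₅, x₆}, {x₁, x₂, x₃, x₆}, {x₁, x₃, x₄, x₅}, {x₂, x₄, x₅, x₆}, {x₁, x₂, x₃, x₄, x₅}, {x₁, x₃, x₄, x₅, x₆}, Ω }

Check:
Initial family (4 sets): { {}, {x₂, x₆}, {x₁, x₃, x₆}, Ω }.
Iteration 1 (3 new):
  {x₂, x₄, x₅}  = complement {x₁, x₃, x₆}
  {x₁, x₂, x₃, x₆}  = {x₂, x₆} ∪ {x₁, x₃, x₆}
  {x₁, x₃, x₄, x₅}  = complement {x₂, x₆}
  |family| = 7
Iteration 2. New:
  {x₄, x₅}  = complement {x₁, x₂, x₃, x₆}
  {x₂, x₄, x₅, x₆}  = {x₂, x₆} ∪ {x₂, x₄, x₅}
  {x₁, x₂, x₃, x₄, x₅}  = {x₁, x₃, x₄, x₅} ∪ {x₂, x₄, x₅}
  {x₁, x₃, x₄, x₅, x₆}  = {x₁, x₃, x₄, x₅} ∪ {x₁, x₃, x₆}
  |family| = 11
Iteration 3: 3 new —
  {x₂}  = complement {x₁, x₃, x₄, x₅, x₆}
  {x₆}  = complement {x₁, x₂, x₃, x₄, x₅}
  {x₁, x₃}  = complement {x₂, x₄, x₅, x₆}
  |family| = 14
Iteration 4 adds 2:
  {x₁, x₂, x₃}  = {x₁, x₃} ∪ {x₂}
  {x₄, x₅, x₆}  = {x₄, x₅} ∪ {x₆}
  |family| = 16
Iteration 5: stable.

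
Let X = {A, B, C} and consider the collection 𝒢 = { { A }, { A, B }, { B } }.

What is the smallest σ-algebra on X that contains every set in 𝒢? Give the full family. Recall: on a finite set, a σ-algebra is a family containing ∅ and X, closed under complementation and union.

σ(𝒢) (8 sets): { {  }, { A }, { B }, { C }, { A, B }, { A, C }, { B, C }, X }

Working:
Initial family (5 sets): { {  }, { A }, { B }, { A, B }, X }.
Iteration 1: +3 →
  { C }  = complement { A, B }
  { A, C }  = complement { B }
  { B, C }  = complement { A }
  [8 total]
After Iteration 2 the family is unchanged; done.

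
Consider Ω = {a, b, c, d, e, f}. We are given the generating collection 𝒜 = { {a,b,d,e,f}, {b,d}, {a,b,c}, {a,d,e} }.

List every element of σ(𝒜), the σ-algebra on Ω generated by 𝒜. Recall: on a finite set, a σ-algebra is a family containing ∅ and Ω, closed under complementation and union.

Initial family (6 sets): { {}, {b,d}, {a,b,c}, {a,d,e}, {a,b,d,e,f}, Ω }.
Iteration 1. New:
  {c}  = ᶜ of {a,b,d,e,f}
  {b,c,f}  = ᶜ of {a,d,e}
  {d,e,f}  = ᶜ of {a,b,c}
  {a,b,c,d}  = {a,b,c} ∪ {b,d}
  {a,b,d,e}  = {a,d,e} ∪ {b,d}
  {a,c,e,f}  = ᶜ of {b,d}
  {a,b,c,d,e}  = {a,d,e} ∪ {a,b,c}
  [13 total]
Iteration 2: +14 →
  {f}  = ᶜ of {a,b,c,d,e}
  {c,f}  = ᶜ of {a,b,d,e}
  {e,f}  = ᶜ of {a,b,c,d}
  {b,c,d}  = {c} ∪ {b,d}
  {a,b,c,f}  = {a,b,c} ∪ {b,c,f}
  {a,c,d,e}  = {a,d,e} ∪ {c}
  {a,d,e,f}  = {a,d,e} ∪ {d,e,f}
  {b,c,d,f}  = {b,c,f} ∪ {b,d}
  {b,d,e,f}  = {d,e,f} ∪ {b,d}
  {c,d,e,f}  = {c} ∪ {d,e,f}
  {a,b,c,d,f}  = {b,c,f} ∪ {a,b,c,d}
  {a,b,c,e,f}  = {a,c,e,f} ∪ {a,b,c}
  {a,c,d,e,f}  = {a,d,e} ∪ {a,c,e,f}
  {b,c,d,e,f}  = {b,c,f} ∪ {d,e,f}
  [27 total]
Iteration 3 (14 new):
  {a}  = ᶜ of {b,c,d,e,f}
  {b}  = ᶜ of {a,c,d,e,f}
  {d}  = ᶜ of {a,b,c,e,f}
  {e}  = ᶜ of {a,b,c,d,f}
  {a,b}  = ᶜ of {c,d,e,f}
  {a,c}  = ᶜ of {b,d,e,f}
  {a,e}  = ᶜ of {b,c,d,f}
  {b,c}  = ᶜ of {a,d,e,f}
  {b,f}  = ᶜ of {a,c,d,e}
  {d,e}  = ᶜ of {a,b,c,f}
  {a,e,f}  = ᶜ of {b,c,d}
  {b,d,f}  = {b,d} ∪ {f}
  {c,e,f}  = {e,f} ∪ {c}
  {b,c,e,f}  = {e,f} ∪ {b,c,f}
  [41 total]
Iteration 4 adds 21:
  {a,d}  = ᶜ of {b,c,e,f}
  {a,f}  = {a} ∪ {f}
  {b,e}  = {b} ∪ {e}
  {c,d}  = {c} ∪ {d}
  {c,e}  = {c} ∪ {e}
  {d,f}  = {d} ∪ {f}
  {a,b,d}  = ᶜ of {c,e,f}
  {a,b,e}  = {b} ∪ {a,e}
  {a,b,f}  = {a,b} ∪ {b,f}
  {a,c,d}  = {a,c} ∪ {d}
  {a,c,e}  = ᶜ of {b,d,f}
  {a,c,f}  = {a,c} ∪ {c,f}
  {b,c,e}  = {b,c} ∪ {e}
  {b,d,e}  = {b} ∪ {d,e}
  {b,e,f}  = {b} ∪ {e,f}
  {c,d,e}  = {d,e} ∪ {c}
  {c,d,f}  = {c,f} ∪ {d}
  {a,b,c,e}  = {a,b,c} ∪ {a,e}
  {a,b,d,f}  = {b,d,f} ∪ {a,b}
  {a,b,e,f}  = {b} ∪ {a,e,f}
  {b,c,d,e}  = {d,e} ∪ {b,c}
  [62 total]
Iteration 5 adds 2:
  {a,d,f}  = ᶜ of {b,c,e}
  {a,c,d,f}  = ᶜ of {b,e}
  [64 total]
Iteration 6: already closed under ᶜ and ∪.

|σ(𝒜)| = 64.  σ(𝒜) = { {}, {a}, {b}, {c}, {d}, {e}, {f}, {a,b}, {a,c}, {a,d}, {a,e}, {a,f}, {b,c}, {b,d}, {b,e}, {b,f}, {c,d}, {c,e}, {c,f}, {d,e}, {d,f}, {e,f}, {a,b,c}, {a,b,d}, {a,b,e}, {a,b,f}, {a,c,d}, {a,c,e}, {a,c,f}, {a,d,e}, {a,d,f}, {a,e,f}, {b,c,d}, {b,c,e}, {b,c,f}, {b,d,e}, {b,d,f}, {b,e,f}, {c,d,e}, {c,d,f}, {c,e,f}, {d,e,f}, {a,b,c,d}, {a,b,c,e}, {a,b,c,f}, {a,b,d,e}, {a,b,d,f}, {a,b,e,f}, {a,c,d,e}, {a,c,d,f}, {a,c,e,f}, {a,d,e,f}, {b,c,d,e}, {b,c,d,f}, {b,c,e,f}, {b,d,e,f}, {c,d,e,f}, {a,b,c,d,e}, {a,b,c,d,f}, {a,b,c,e,f}, {a,b,d,e,f}, {a,c,d,e,f}, {b,c,d,e,f}, Ω }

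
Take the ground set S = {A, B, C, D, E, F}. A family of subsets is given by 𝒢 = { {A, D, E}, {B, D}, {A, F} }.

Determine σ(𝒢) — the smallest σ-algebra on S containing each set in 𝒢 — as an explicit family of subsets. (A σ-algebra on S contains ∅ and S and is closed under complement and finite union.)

Initial family (5 sets): { {}, {A, F}, {B, D}, {A, D, E}, S }.
Iteration 1: +6 →
  {B, C, F}  = complement {A, D, E}
  {A, B, D, E}  = {A, D, E} ∪ {B, D}
  {A, B, D, F}  = {A, F} ∪ {B, D}
  {A, C, E, F}  = complement {B, D}
  {A, D, E, F}  = {A, D, E} ∪ {A, F}
  {B, C, D, E}  = complement {A, F}
  |family| = 11
Iteration 2 adds 11:
  {B, C}  = complement {A, D, E, F}
  {C, E}  = complement {A, B, D, F}
  {C, F}  = complement {A, B, D, E}
  {A, B, C, F}  = {A, F} ∪ {B, C, F}
  {B, C, D, F}  = {B, C, F} ∪ {B, D}
  {A, B, C, D, E}  = {A, D, E} ∪ {B, C, D, E}
  {A, B, C, D, F}  = {A, B, D, F} ∪ {B, C, F}
  {A, B, C, E, F}  = {A, C, E, F} ∪ {B, C, F}
  {A, B, D, E, F}  = {A, D, E} ∪ {A, B, D, F}
  {A, C, D, E, F}  = {A, D, E} ∪ {A, C, E, F}
  {B, C, D, E, F}  = {B, C, F} ∪ {B, C, D, E}
  |family| = 22
Iteration 3 adds 14:
  {A}  = complement {B, C, D, E, F}
  {B}  = complement {A, C, D, E, F}
  {C}  = complement {A, B, D, E, F}
  {D}  = complement {A, B, C, E, F}
  {E}  = complement {A, B, C, D, F}
  {F}  = complement {A, B, C, D, E}
  {A, E}  = complement {B, C, D, F}
  {D, E}  = complement {A, B, C, F}
  {A, C, F}  = {A, F} ∪ {C, F}
  {B, C, D}  = {B, D} ∪ {B, C}
  {B, C, E}  = {C, E} ∪ {B, C}
  {C, E, F}  = {C, E} ∪ {C, F}
  {A, C, D, E}  = {C, E} ∪ {A, D, E}
  {B, C, E, F}  = {C, E} ∪ {B, C, F}
  |family| = 36
Iteration 4 adds 24:
  {A, B}  = {A} ∪ {B}
  {A, C}  = {A} ∪ {C}
  {A, D}  = complement {B, C, E, F}
  {B, E}  = {B} ∪ {E}
  {B, F}  = complement {A, C, D, E}
  {C, D}  = {C} ∪ {D}
  {D, F}  = {F} ∪ {D}
  {E, F}  = {F} ∪ {E}
  {A, B, C}  = {A} ∪ {B, C}
  {A, B, D}  = complement {C, E, F}
  {A, B, E}  = {B} ∪ {A, E}
  {A, B, F}  = {A, F} ∪ {B}
  {A, C, E}  = {A} ∪ {C, E}
  {A, D, F}  = complement {B, C, E}
  {A, E, F}  = complement {B, C, D}
  {B, D, E}  = complement {A, C, F}
  {B, D, F}  = {F} ∪ {B, D}
  {C, D, E}  = {D, E} ∪ {C}
  {C, D, F}  = {C, F} ∪ {D}
  {D, E, F}  = {F} ∪ {D, E}
  {A, B, C, D}  = {B, C, D} ∪ {A}
  {A, B, C, E}  = {A} ∪ {B, C, E}
  {A, C, D, F}  = {A, C, F} ∪ {D}
  {C, D, E, F}  = {D, E} ∪ {C, F}
  |family| = 60
Iteration 5 adds 4:
  {A, C, D}  = {C, D} ∪ {A, D}
  {B, E, F}  = {B, E} ∪ {E, F}
  {A, B, E, F}  = complement {C, D}
  {B, D, E, F}  = complement {A, C}
  |family| = 64
Iteration 6: stable.

Hence σ(𝒢) has 64 members: { {}, {A}, {B}, {C}, {D}, {E}, {F}, {A, B}, {A, C}, {A, D}, {A, E}, {A, F}, {B, C}, {B, D}, {B, E}, {B, F}, {C, D}, {C, E}, {C, F}, {D, E}, {D, F}, {E, F}, {A, B, C}, {A, B, D}, {A, B, E}, {A, B, F}, {A, C, D}, {A, C, E}, {A, C, F}, {A, D, E}, {A, D, F}, {A, E, F}, {B, C, D}, {B, C, E}, {B, C, F}, {B, D, E}, {B, D, F}, {B, E, F}, {C, D, E}, {C, D, F}, {C, E, F}, {D, E, F}, {A, B, C, D}, {A, B, C, E}, {A, B, C, F}, {A, B, D, E}, {A, B, D, F}, {A, B, E, F}, {A, C, D, E}, {A, C, D, F}, {A, C, E, F}, {A, D, E, F}, {B, C, D, E}, {B, C, D, F}, {B, C, E, F}, {B, D, E, F}, {C, D, E, F}, {A, B, C, D, E}, {A, B, C, D, F}, {A, B, C, E, F}, {A, B, D, E, F}, {A, C, D, E, F}, {B, C, D, E, F}, S }.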